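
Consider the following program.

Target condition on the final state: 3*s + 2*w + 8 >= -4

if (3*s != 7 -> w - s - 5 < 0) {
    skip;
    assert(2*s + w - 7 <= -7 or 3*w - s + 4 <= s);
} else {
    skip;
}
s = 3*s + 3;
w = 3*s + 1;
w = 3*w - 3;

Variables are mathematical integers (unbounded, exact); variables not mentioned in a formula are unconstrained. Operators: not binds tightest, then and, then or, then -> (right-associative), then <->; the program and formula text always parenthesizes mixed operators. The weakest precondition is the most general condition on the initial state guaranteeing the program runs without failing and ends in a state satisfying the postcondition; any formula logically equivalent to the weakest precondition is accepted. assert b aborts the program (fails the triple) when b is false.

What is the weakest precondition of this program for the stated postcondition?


Working backward. After the program, the postcondition 3*s + 2*w + 8 >= -4 must hold; in canonical form it is 3*s + 2*w >= -12.
Before w := 3*w - 3: 3*s + 6*w >= -6
Before w := 3*s + 1: 21*s >= -12
Before s := 3*s + 3: 63*s >= -75
Then branch requires (2*s + w <= 0 or 3*w <= 2*s - 4) and 63*s >= -75; else branch requires 63*s >= -75.
Before the if: ((3*s != 7 -> w < s + 5) -> ((2*s + w <= 0 or 3*w <= 2*s - 4) and 63*s >= -75)) and ((not (3*s != 7 -> w < s + 5)) -> 63*s >= -75)
Answer: WP = ((3*s != 7 -> w < s + 5) -> ((2*s + w <= 0 or 3*w <= 2*s - 4) and 63*s >= -75)) and ((not (3*s != 7 -> w < s + 5)) -> 63*s >= -75)


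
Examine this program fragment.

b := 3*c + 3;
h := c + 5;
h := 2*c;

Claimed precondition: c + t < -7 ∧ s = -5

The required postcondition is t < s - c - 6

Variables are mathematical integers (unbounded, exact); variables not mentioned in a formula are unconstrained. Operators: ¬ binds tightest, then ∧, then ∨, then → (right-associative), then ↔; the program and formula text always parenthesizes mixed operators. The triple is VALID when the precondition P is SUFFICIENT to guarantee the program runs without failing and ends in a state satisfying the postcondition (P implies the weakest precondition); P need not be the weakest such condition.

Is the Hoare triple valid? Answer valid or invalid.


Working backward. After the program, the postcondition t < s - c - 6 must hold; in canonical form it is c + t < s - 6.
Before h := 2*c: c + t < s - 6
Before h := c + 5: c + t < s - 6
Before b := 3*c + 3: c + t < s - 6
The weakest precondition is c + t < s - 6.
Check whether c + t < -7 ∧ s = -5 implies it.
Countermodel: at the initial state c = -11, s = -5, t = 0, the precondition holds but the weakest precondition fails.
Answer: invalid


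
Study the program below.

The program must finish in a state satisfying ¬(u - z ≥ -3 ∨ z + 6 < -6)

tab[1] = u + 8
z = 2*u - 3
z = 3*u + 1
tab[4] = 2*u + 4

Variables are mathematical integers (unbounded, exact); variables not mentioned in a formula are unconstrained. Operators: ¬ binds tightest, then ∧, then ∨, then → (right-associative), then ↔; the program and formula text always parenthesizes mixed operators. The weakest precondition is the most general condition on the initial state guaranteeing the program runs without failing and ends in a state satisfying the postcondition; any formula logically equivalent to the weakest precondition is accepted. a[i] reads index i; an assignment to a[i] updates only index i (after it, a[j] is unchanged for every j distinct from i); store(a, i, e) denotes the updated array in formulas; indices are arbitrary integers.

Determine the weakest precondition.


Working backward. After the program, the postcondition ¬(u - z ≥ -3 ∨ z + 6 < -6) must hold; in canonical form it is ¬(u ≥ z - 3 ∨ z < -12).
Before tab[4] := 2*u + 4: ¬(u ≥ z - 3 ∨ z < -12)
Before z := 3*u + 1: ¬(2*u ≤ 2 ∨ 3*u < -13)
Before z := 2*u - 3: ¬(2*u ≤ 2 ∨ 3*u < -13)
Before tab[1] := u + 8: ¬(2*u ≤ 2 ∨ 3*u < -13)
Answer: WP = ¬(2*u ≤ 2 ∨ 3*u < -13)


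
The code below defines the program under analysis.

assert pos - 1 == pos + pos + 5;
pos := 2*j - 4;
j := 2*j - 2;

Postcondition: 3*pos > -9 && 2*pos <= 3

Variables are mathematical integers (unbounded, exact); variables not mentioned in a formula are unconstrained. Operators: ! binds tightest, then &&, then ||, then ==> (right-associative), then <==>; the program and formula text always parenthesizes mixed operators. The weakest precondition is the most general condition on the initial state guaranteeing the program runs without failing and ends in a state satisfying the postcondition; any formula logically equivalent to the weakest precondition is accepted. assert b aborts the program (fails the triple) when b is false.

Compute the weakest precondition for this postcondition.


Working backward. After the program, 3*pos > -9 && 2*pos <= 3 must hold.
Before j := 2*j - 2: 3*pos > -9 && 2*pos <= 3
Before pos := 2*j - 4: 6*j > 3 && 4*j <= 11
Before assert pos - 1 == pos + pos + 5: pos == -6 && 6*j > 3 && 4*j <= 11
Answer: WP = pos == -6 && 6*j > 3 && 4*j <= 11


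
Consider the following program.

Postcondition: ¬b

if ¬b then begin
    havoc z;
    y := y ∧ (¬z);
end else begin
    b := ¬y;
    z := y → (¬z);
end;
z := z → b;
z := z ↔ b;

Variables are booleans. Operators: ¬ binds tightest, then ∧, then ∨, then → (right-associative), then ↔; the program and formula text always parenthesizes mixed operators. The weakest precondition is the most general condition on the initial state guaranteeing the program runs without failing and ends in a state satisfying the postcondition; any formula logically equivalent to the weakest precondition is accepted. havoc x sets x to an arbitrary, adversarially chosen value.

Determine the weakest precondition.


Working backward. After the program, ¬b must hold.
Before z := z ↔ b: ¬b
Before z := z → b: ¬b
Then branch requires ¬b; else branch requires y.
Before the if: b → y
Answer: WP = b → y


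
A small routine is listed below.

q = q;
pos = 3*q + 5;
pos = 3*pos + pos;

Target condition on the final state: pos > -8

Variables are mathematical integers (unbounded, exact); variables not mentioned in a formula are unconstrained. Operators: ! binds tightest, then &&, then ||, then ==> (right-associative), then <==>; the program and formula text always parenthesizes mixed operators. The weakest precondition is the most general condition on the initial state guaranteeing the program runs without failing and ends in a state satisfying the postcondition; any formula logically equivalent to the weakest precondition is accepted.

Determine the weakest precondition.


Working backward. After the program, pos > -8 must hold.
Before pos := 3*pos + pos: 4*pos > -8
Before pos := 3*q + 5: 12*q > -28
Before q := q: 12*q > -28
Answer: WP = 12*q > -28


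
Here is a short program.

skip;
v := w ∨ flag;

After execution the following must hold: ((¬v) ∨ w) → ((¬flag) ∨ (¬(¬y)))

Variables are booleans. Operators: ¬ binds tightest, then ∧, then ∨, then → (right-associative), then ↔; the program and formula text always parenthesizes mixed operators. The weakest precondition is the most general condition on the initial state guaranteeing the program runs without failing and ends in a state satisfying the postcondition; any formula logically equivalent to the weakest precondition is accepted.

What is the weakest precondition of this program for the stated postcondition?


Working backward. After the program, the postcondition ((¬v) ∨ w) → ((¬flag) ∨ (¬(¬y))) must hold; in canonical form it is ((¬v) ∨ w) → ((¬flag) ∨ y).
Before v := w ∨ flag: ((¬(w ∨ flag)) ∨ w) → ((¬flag) ∨ y)
Before skip: ((¬(w ∨ flag)) ∨ w) → ((¬flag) ∨ y)
Answer: WP = ((¬(w ∨ flag)) ∨ w) → ((¬flag) ∨ y)


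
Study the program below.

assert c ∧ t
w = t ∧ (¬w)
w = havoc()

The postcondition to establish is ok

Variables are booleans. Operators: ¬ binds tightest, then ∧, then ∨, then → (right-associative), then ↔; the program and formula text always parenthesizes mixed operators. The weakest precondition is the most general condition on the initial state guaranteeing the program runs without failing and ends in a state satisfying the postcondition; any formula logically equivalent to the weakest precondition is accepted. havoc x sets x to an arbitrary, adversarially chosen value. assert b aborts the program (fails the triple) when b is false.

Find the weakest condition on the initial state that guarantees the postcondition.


Working backward. After the program, ok must hold.
Before havoc w: ok
Before w := t ∧ (¬w): ok
Before assert c ∧ t: c ∧ t ∧ ok
Answer: WP = c ∧ t ∧ ok


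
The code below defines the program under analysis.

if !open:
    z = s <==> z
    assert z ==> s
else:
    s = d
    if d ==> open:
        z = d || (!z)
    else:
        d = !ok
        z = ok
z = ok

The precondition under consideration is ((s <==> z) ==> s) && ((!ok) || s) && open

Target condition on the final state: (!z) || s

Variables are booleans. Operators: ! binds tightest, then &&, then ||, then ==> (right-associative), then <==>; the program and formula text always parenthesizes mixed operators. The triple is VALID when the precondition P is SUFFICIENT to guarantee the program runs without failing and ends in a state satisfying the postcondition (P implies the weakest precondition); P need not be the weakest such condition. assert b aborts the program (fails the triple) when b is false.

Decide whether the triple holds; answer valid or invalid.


Working backward. After the program, (!z) || s must hold.
Before z := ok: (!ok) || s
Then branch requires ((s <==> z) ==> s) && ((!ok) || s); else branch requires ((d ==> open) ==> ((!ok) || d)) && ((!(d ==> open)) ==> ((!ok) || d)).
Before the if: ((!open) ==> (((s <==> z) ==> s) && ((!ok) || s))) && (open ==> (((d ==> open) ==> ((!ok) || d)) && ((!(d ==> open)) ==> ((!ok) || d))))
The weakest precondition is ((!open) ==> (((s <==> z) ==> s) && ((!ok) || s))) && (open ==> (((d ==> open) ==> ((!ok) || d)) && ((!(d ==> open)) ==> ((!ok) || d)))).
Check whether ((s <==> z) ==> s) && ((!ok) || s) && open implies it.
Countermodel: at the initial state d = false, ok = true, open = true, s = true, z = false, the precondition holds but the weakest precondition fails.
Answer: invalid


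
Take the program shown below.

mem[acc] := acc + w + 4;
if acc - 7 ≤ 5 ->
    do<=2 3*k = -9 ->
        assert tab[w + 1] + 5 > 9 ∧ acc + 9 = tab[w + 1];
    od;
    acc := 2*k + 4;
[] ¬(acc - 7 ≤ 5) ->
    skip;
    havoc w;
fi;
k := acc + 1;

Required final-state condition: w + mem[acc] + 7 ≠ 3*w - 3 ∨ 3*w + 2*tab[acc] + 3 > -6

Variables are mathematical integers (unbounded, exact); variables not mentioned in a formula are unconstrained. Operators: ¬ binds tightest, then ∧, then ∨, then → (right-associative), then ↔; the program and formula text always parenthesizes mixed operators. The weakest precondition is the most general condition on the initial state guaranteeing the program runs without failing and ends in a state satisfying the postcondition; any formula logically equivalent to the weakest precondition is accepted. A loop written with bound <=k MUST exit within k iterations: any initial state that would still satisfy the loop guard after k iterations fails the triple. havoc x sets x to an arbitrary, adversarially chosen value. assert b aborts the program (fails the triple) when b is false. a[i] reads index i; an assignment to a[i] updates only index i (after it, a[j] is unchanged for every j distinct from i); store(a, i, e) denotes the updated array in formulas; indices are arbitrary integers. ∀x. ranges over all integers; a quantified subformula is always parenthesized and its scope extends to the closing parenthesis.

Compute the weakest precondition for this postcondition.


Working backward. After the program, the postcondition w + mem[acc] + 7 ≠ 3*w - 3 ∨ 3*w + 2*tab[acc] + 3 > -6 must hold; in canonical form it is mem[acc] ≠ 2*w - 10 ∨ 2*tab[acc] + 3*w > -9.
Before k := acc + 1: mem[acc] ≠ 2*w - 10 ∨ 2*tab[acc] + 3*w > -9
Then branch requires (3*k = -9 → (tab[w + 1] > 4 ∧ acc = tab[w + 1] - 9 ∧ (3*k = -9 → (tab[w + 1] > 4 ∧ acc = tab[w + 1] - 9 ∧ (¬(3*k = -9)) ∧ (mem[2*k + 4] ≠ 2*w - 10 ∨ 2*tab[2*k + 4] + 3*w > -9))) ∧ ((¬(3*k = -9)) → (mem[2*k + 4] ≠ 2*w - 10 ∨ 2*tab[2*k + 4] + 3*w > -9)))) ∧ ((¬(3*k = -9)) → (mem[2*k + 4] ≠ 2*w - 10 ∨ 2*tab[2*k + 4] + 3*w > -9)); else branch requires ∀w_1. (mem[acc] ≠ 2*w_1 - 10 ∨ 2*tab[acc] + 3*w_1 > -9).
Before the if: (acc ≤ 12 → ((3*k = -9 → (tab[w + 1] > 4 ∧ acc = tab[w + 1] - 9 ∧ (3*k = -9 → (tab[w + 1] > 4 ∧ acc = tab[w + 1] - 9 ∧ (¬(3*k = -9)) ∧ (mem[2*k + 4] ≠ 2*w - 10 ∨ 2*tab[2*k + 4] + 3*w > -9))) ∧ ((¬(3*k = -9)) → (mem[2*k + 4] ≠ 2*w - 10 ∨ 2*tab[2*k + 4] + 3*w > -9)))) ∧ ((¬(3*k = -9)) → (mem[2*k + 4] ≠ 2*w - 10 ∨ 2*tab[2*k + 4] + 3*w > -9)))) ∧ ((¬(acc ≤ 12)) → (∀w_1. (mem[acc] ≠ 2*w_1 - 10 ∨ 2*tab[acc] + 3*w_1 > -9)))
Before mem[acc] := acc + w + 4: (acc ≤ 12 → ((3*k = -9 → (tab[w + 1] > 4 ∧ acc = tab[w + 1] - 9 ∧ (3*k = -9 → (tab[w + 1] > 4 ∧ acc = tab[w + 1] - 9 ∧ (¬(3*k = -9)) ∧ (store(mem, acc, acc + w + 4)[2*k + 4] ≠ 2*w - 10 ∨ 2*tab[2*k + 4] + 3*w > -9))) ∧ ((¬(3*k = -9)) → (store(mem, acc, acc + w + 4)[2*k + 4] ≠ 2*w - 10 ∨ 2*tab[2*k + 4] + 3*w > -9)))) ∧ ((¬(3*k = -9)) → (store(mem, acc, acc + w + 4)[2*k + 4] ≠ 2*w - 10 ∨ 2*tab[2*k + 4] + 3*w > -9)))) ∧ ((¬(acc ≤ 12)) → (∀w_1. (store(mem, acc, acc + w + 4)[acc] ≠ 2*w_1 - 10 ∨ 2*tab[acc] + 3*w_1 > -9)))
Answer: WP = (acc ≤ 12 → ((3*k = -9 → (tab[w + 1] > 4 ∧ acc = tab[w + 1] - 9 ∧ (3*k = -9 → (tab[w + 1] > 4 ∧ acc = tab[w + 1] - 9 ∧ (¬(3*k = -9)) ∧ (store(mem, acc, acc + w + 4)[2*k + 4] ≠ 2*w - 10 ∨ 2*tab[2*k + 4] + 3*w > -9))) ∧ ((¬(3*k = -9)) → (store(mem, acc, acc + w + 4)[2*k + 4] ≠ 2*w - 10 ∨ 2*tab[2*k + 4] + 3*w > -9)))) ∧ ((¬(3*k = -9)) → (store(mem, acc, acc + w + 4)[2*k + 4] ≠ 2*w - 10 ∨ 2*tab[2*k + 4] + 3*w > -9)))) ∧ ((¬(acc ≤ 12)) → (∀w_1. (store(mem, acc, acc + w + 4)[acc] ≠ 2*w_1 - 10 ∨ 2*tab[acc] + 3*w_1 > -9)))


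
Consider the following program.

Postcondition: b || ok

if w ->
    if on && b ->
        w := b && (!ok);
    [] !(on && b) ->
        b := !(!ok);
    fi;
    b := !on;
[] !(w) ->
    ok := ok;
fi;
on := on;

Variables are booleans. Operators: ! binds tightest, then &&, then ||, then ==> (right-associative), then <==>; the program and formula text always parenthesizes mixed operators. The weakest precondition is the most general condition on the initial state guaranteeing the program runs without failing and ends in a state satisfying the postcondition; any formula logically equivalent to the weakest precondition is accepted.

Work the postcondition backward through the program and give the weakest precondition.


Working backward. After the program, b || ok must hold.
Before on := on: b || ok
Then branch requires ((on && b) ==> ((!on) || ok)) && ((!(on && b)) ==> ((!on) || ok)); else branch requires b || ok.
Before the if: (w ==> (((on && b) ==> ((!on) || ok)) && ((!(on && b)) ==> ((!on) || ok)))) && ((!w) ==> (b || ok))
Answer: WP = (w ==> (((on && b) ==> ((!on) || ok)) && ((!(on && b)) ==> ((!on) || ok)))) && ((!w) ==> (b || ok))


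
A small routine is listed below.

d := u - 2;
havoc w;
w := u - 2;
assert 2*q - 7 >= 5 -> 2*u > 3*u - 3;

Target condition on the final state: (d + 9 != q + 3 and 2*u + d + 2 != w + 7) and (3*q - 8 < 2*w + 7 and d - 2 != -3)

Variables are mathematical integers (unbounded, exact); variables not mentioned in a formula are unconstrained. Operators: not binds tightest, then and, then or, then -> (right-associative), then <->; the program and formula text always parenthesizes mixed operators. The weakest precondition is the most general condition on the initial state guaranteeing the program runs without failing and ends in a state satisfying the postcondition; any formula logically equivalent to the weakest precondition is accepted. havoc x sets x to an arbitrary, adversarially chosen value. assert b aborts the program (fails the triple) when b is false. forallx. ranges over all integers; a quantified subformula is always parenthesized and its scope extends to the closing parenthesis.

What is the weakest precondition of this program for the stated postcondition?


Working backward. After the program, the postcondition (d + 9 != q + 3 and 2*u + d + 2 != w + 7) and (3*q - 8 < 2*w + 7 and d - 2 != -3) must hold; in canonical form it is d != q - 6 and d + 2*u != w + 5 and 3*q < 2*w + 15 and d != -1.
Before assert 2*q - 7 >= 5 -> 2*u > 3*u - 3: (2*q >= 12 -> u < 3) and d != q - 6 and d + 2*u != w + 5 and 3*q < 2*w + 15 and d != -1
Before w := u - 2: (2*q >= 12 -> u < 3) and d != q - 6 and d + u != 3 and 3*q < 2*u + 11 and d != -1
Before havoc w: (2*q >= 12 -> u < 3) and d != q - 6 and d + u != 3 and 3*q < 2*u + 11 and d != -1
Before d := u - 2: (2*q >= 12 -> u < 3) and u != q - 4 and 2*u != 5 and 3*q < 2*u + 11 and u != 1
Answer: WP = (2*q >= 12 -> u < 3) and u != q - 4 and 2*u != 5 and 3*q < 2*u + 11 and u != 1


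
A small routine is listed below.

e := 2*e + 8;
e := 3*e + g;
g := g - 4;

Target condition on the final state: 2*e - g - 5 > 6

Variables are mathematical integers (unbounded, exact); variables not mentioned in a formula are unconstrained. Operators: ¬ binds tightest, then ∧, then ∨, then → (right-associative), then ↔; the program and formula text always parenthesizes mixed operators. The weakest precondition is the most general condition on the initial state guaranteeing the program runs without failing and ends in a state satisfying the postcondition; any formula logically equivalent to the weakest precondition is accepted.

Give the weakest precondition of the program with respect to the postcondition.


Working backward. After the program, the postcondition 2*e - g - 5 > 6 must hold; in canonical form it is 2*e > g + 11.
Before g := g - 4: 2*e > g + 7
Before e := 3*e + g: 6*e + g > 7
Before e := 2*e + 8: 12*e + g > -41
Answer: WP = 12*e + g > -41


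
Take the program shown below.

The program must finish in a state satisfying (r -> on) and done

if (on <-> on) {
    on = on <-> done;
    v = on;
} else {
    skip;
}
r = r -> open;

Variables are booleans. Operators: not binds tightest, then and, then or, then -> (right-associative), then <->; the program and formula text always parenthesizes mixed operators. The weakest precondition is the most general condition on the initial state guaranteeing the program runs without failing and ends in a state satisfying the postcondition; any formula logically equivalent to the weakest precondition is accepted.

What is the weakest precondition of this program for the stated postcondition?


Working backward. After the program, (r -> on) and done must hold.
Before r := r -> open: ((r -> open) -> on) and done
Then branch requires ((r -> open) -> (on <-> done)) and done; else branch requires ((r -> open) -> on) and done.
Before the if: ((r -> open) -> (on <-> done)) and done
Answer: WP = ((r -> open) -> (on <-> done)) and done


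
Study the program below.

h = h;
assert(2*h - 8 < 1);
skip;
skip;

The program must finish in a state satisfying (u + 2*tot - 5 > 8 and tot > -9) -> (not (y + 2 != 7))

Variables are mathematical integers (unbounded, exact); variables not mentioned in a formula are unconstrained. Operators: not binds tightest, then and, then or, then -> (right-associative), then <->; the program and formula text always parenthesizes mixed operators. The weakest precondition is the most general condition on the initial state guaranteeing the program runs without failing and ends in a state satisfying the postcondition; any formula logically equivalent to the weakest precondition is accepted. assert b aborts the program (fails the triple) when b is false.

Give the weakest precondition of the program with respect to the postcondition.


Working backward. After the program, the postcondition (u + 2*tot - 5 > 8 and tot > -9) -> (not (y + 2 != 7)) must hold; in canonical form it is (2*tot + u > 13 and tot > -9) -> (not (y != 5)).
Before skip: (2*tot + u > 13 and tot > -9) -> (not (y != 5))
Before skip: (2*tot + u > 13 and tot > -9) -> (not (y != 5))
Before assert 2*h - 8 < 1: 2*h < 9 and ((2*tot + u > 13 and tot > -9) -> (not (y != 5)))
Before h := h: 2*h < 9 and ((2*tot + u > 13 and tot > -9) -> (not (y != 5)))
Answer: WP = 2*h < 9 and ((2*tot + u > 13 and tot > -9) -> (not (y != 5)))


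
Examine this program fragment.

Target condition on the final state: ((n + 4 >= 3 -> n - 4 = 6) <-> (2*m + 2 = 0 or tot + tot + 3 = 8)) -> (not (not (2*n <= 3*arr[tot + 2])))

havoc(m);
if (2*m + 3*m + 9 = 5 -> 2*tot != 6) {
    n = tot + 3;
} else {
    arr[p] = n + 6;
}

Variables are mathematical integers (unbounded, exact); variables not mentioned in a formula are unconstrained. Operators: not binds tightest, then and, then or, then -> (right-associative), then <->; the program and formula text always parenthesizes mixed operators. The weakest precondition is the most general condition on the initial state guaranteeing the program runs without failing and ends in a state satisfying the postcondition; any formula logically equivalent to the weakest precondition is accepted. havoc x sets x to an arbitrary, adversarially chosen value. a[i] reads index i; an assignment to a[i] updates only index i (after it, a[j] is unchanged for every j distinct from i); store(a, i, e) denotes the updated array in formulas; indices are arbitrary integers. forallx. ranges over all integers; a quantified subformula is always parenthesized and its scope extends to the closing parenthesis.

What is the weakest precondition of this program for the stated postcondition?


Working backward. After the program, the postcondition ((n + 4 >= 3 -> n - 4 = 6) <-> (2*m + 2 = 0 or tot + tot + 3 = 8)) -> (not (not (2*n <= 3*arr[tot + 2]))) must hold; in canonical form it is ((n >= -1 -> n = 10) <-> (2*m = -2 or 2*tot = 5)) -> 2*n <= 3*arr[tot + 2].
Then branch requires ((tot >= -4 -> tot = 7) <-> (2*m = -2 or 2*tot = 5)) -> 2*tot <= 3*arr[tot + 2] - 6; else branch requires ((n >= -1 -> n = 10) <-> (2*m = -2 or 2*tot = 5)) -> 2*n <= 3*store(arr, p, n + 6)[tot + 2].
Before the if: ((5*m = -4 -> 2*tot != 6) -> (((tot >= -4 -> tot = 7) <-> (2*m = -2 or 2*tot = 5)) -> 2*tot <= 3*arr[tot + 2] - 6)) and ((not (5*m = -4 -> 2*tot != 6)) -> (((n >= -1 -> n = 10) <-> (2*m = -2 or 2*tot = 5)) -> 2*n <= 3*store(arr, p, n + 6)[tot + 2]))
Before havoc m: forall m_1. (((5*m_1 = -4 -> 2*tot != 6) -> (((tot >= -4 -> tot = 7) <-> (2*m_1 = -2 or 2*tot = 5)) -> 2*tot <= 3*arr[tot + 2] - 6)) and ((not (5*m_1 = -4 -> 2*tot != 6)) -> (((n >= -1 -> n = 10) <-> (2*m_1 = -2 or 2*tot = 5)) -> 2*n <= 3*store(arr, p, n + 6)[tot + 2])))
Answer: WP = forall m_1. (((5*m_1 = -4 -> 2*tot != 6) -> (((tot >= -4 -> tot = 7) <-> (2*m_1 = -2 or 2*tot = 5)) -> 2*tot <= 3*arr[tot + 2] - 6)) and ((not (5*m_1 = -4 -> 2*tot != 6)) -> (((n >= -1 -> n = 10) <-> (2*m_1 = -2 or 2*tot = 5)) -> 2*n <= 3*store(arr, p, n + 6)[tot + 2])))


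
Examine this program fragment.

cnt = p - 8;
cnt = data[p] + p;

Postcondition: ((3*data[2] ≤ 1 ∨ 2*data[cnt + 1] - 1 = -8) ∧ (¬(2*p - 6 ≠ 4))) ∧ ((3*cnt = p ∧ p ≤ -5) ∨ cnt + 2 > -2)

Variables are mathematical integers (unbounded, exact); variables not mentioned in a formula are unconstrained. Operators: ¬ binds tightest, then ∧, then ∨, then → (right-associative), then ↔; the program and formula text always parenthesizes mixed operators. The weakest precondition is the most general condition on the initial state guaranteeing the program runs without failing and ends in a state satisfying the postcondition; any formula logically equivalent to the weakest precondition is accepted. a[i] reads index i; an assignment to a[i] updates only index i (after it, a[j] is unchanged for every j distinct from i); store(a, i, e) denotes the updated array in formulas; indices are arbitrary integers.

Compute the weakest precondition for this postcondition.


Working backward. After the program, the postcondition ((3*data[2] ≤ 1 ∨ 2*data[cnt + 1] - 1 = -8) ∧ (¬(2*p - 6 ≠ 4))) ∧ ((3*cnt = p ∧ p ≤ -5) ∨ cnt + 2 > -2) must hold; in canonical form it is (3*data[2] ≤ 1 ∨ 2*data[cnt + 1] = -7) ∧ (¬(2*p ≠ 10)) ∧ ((3*cnt = p ∧ p ≤ -5) ∨ cnt > -4).
Before cnt := data[p] + p: (3*data[2] ≤ 1 ∨ 2*data[data[p] + p + 1] = -7) ∧ (¬(2*p ≠ 10)) ∧ ((3*data[p] + 2*p = 0 ∧ p ≤ -5) ∨ data[p] + p > -4)
Before cnt := p - 8: (3*data[2] ≤ 1 ∨ 2*data[data[p] + p + 1] = -7) ∧ (¬(2*p ≠ 10)) ∧ ((3*data[p] + 2*p = 0 ∧ p ≤ -5) ∨ data[p] + p > -4)
Answer: WP = (3*data[2] ≤ 1 ∨ 2*data[data[p] + p + 1] = -7) ∧ (¬(2*p ≠ 10)) ∧ ((3*data[p] + 2*p = 0 ∧ p ≤ -5) ∨ data[p] + p > -4)


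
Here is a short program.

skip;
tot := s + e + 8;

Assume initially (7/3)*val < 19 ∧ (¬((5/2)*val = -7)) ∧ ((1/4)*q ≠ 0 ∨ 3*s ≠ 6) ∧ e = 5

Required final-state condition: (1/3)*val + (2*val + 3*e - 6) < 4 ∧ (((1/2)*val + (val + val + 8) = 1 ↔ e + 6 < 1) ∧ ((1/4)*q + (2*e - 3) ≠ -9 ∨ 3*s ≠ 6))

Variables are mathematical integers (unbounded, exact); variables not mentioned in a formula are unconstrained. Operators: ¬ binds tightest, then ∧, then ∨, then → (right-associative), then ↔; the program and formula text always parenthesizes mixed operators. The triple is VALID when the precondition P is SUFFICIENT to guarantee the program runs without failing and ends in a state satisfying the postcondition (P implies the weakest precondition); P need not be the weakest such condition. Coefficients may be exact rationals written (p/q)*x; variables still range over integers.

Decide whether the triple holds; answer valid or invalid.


Working backward. After the program, the postcondition (1/3)*val + (2*val + 3*e - 6) < 4 ∧ (((1/2)*val + (val + val + 8) = 1 ↔ e + 6 < 1) ∧ ((1/4)*q + (2*e - 3) ≠ -9 ∨ 3*s ≠ 6)) must hold; in canonical form it is 3*e + (7/3)*val < 10 ∧ ((5/2)*val = -7 ↔ e < -5) ∧ (2*e + (1/4)*q ≠ -6 ∨ 3*s ≠ 6).
Before tot := s + e + 8: 3*e + (7/3)*val < 10 ∧ ((5/2)*val = -7 ↔ e < -5) ∧ (2*e + (1/4)*q ≠ -6 ∨ 3*s ≠ 6)
Before skip: 3*e + (7/3)*val < 10 ∧ ((5/2)*val = -7 ↔ e < -5) ∧ (2*e + (1/4)*q ≠ -6 ∨ 3*s ≠ 6)
The weakest precondition is 3*e + (7/3)*val < 10 ∧ ((5/2)*val = -7 ↔ e < -5) ∧ (2*e + (1/4)*q ≠ -6 ∨ 3*s ≠ 6).
Check whether (7/3)*val < 19 ∧ (¬((5/2)*val = -7)) ∧ ((1/4)*q ≠ 0 ∨ 3*s ≠ 6) ∧ e = 5 implies it.
Countermodel: at the initial state e = 5, q = 1, s = 2, val = 0, the precondition holds but the weakest precondition fails.
Answer: invalid


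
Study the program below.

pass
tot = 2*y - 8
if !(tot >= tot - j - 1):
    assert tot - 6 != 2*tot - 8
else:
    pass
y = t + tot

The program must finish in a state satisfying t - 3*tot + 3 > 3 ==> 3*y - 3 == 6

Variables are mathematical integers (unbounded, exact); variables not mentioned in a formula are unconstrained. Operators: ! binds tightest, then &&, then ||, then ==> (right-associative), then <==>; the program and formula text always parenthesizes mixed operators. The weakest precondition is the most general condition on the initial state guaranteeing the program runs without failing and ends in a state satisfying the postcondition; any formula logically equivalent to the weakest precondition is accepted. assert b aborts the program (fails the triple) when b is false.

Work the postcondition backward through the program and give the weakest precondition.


Working backward. After the program, the postcondition t - 3*tot + 3 > 3 ==> 3*y - 3 == 6 must hold; in canonical form it is t > 3*tot ==> 3*y == 9.
Before y := t + tot: t > 3*tot ==> 3*t + 3*tot == 9
Then branch requires tot != 2 && (t > 3*tot ==> 3*t + 3*tot == 9); else branch requires t > 3*tot ==> 3*t + 3*tot == 9.
Before the if: ((!(j >= -1)) ==> (tot != 2 && (t > 3*tot ==> 3*t + 3*tot == 9))) && (j >= -1 ==> (t > 3*tot ==> 3*t + 3*tot == 9))
Before tot := 2*y - 8: ((!(j >= -1)) ==> (2*y != 10 && (t > 6*y - 24 ==> 3*t + 6*y == 33))) && (j >= -1 ==> (t > 6*y - 24 ==> 3*t + 6*y == 33))
Before skip: ((!(j >= -1)) ==> (2*y != 10 && (t > 6*y - 24 ==> 3*t + 6*y == 33))) && (j >= -1 ==> (t > 6*y - 24 ==> 3*t + 6*y == 33))
Answer: WP = ((!(j >= -1)) ==> (2*y != 10 && (t > 6*y - 24 ==> 3*t + 6*y == 33))) && (j >= -1 ==> (t > 6*y - 24 ==> 3*t + 6*y == 33))


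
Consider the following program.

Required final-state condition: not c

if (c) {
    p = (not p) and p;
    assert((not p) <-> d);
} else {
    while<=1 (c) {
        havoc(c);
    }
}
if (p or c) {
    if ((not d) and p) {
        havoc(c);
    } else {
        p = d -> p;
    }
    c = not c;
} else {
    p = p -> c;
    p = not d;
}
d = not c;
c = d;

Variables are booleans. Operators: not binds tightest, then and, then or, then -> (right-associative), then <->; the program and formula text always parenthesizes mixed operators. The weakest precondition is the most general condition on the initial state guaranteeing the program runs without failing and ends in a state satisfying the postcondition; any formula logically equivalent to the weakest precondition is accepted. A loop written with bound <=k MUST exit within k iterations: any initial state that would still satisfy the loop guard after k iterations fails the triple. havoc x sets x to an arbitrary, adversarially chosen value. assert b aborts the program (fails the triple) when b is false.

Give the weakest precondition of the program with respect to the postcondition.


Working backward. After the program, not c must hold.
Before c := d: not d
Before d := not c: c
Then branch requires (not ((not d) and p)) and ((not ((not d) and p)) -> (not c)); else branch requires c.
Before the if: ((p or c) -> ((not ((not d) and p)) and ((not ((not d) and p)) -> (not c)))) and ((not (p or c)) -> c)
Then branch requires d and (c -> (not c)) and ((not c) -> c); else branch requires (not c) and ((not c) -> (((p or c) -> ((not ((not d) and p)) and ((not ((not d) and p)) -> (not c)))) and ((not (p or c)) -> c))).
Before the if: (c -> (d and (c -> (not c)) and ((not c) -> c))) and ((not c) -> ((not c) and ((not c) -> (((p or c) -> ((not ((not d) and p)) and ((not ((not d) and p)) -> (not c)))) and ((not (p or c)) -> c)))))
Answer: WP = (c -> (d and (c -> (not c)) and ((not c) -> c))) and ((not c) -> ((not c) and ((not c) -> (((p or c) -> ((not ((not d) and p)) and ((not ((not d) and p)) -> (not c)))) and ((not (p or c)) -> c)))))


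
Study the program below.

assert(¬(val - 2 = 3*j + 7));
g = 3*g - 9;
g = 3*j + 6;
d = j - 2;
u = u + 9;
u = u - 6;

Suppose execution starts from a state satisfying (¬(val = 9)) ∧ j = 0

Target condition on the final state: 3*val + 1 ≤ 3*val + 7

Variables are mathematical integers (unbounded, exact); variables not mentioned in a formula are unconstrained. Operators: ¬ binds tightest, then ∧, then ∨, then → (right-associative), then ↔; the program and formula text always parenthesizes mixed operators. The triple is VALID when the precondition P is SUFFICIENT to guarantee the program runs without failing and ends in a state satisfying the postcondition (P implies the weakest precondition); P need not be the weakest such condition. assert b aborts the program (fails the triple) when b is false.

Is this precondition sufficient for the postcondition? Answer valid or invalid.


Working backward. After the program, the postcondition 3*val + 1 ≤ 3*val + 7 must hold; in canonical form it is true.
Before u := u - 6: true
Before u := u + 9: true
Before d := j - 2: true
Before g := 3*j + 6: true
Before g := 3*g - 9: true
Before assert ¬(val - 2 = 3*j + 7): ¬(val = 3*j + 9)
The weakest precondition is ¬(val = 3*j + 9).
Check whether (¬(val = 9)) ∧ j = 0 implies it.
Every state satisfying the precondition satisfies the weakest precondition: the implication holds.
Answer: valid


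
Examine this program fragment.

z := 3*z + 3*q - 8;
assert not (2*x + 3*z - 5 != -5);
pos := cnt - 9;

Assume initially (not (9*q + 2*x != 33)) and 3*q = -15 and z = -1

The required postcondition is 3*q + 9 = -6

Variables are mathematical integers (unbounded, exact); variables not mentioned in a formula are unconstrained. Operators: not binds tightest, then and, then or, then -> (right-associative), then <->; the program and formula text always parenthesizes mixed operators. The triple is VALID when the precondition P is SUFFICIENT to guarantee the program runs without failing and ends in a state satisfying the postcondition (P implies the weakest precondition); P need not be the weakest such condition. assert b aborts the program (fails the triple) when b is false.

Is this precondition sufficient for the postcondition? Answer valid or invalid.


Working backward. After the program, the postcondition 3*q + 9 = -6 must hold; in canonical form it is 3*q = -15.
Before pos := cnt - 9: 3*q = -15
Before assert not (2*x + 3*z - 5 != -5): (not (2*x + 3*z != 0)) and 3*q = -15
Before z := 3*z + 3*q - 8: (not (9*q + 2*x + 9*z != 24)) and 3*q = -15
The weakest precondition is (not (9*q + 2*x + 9*z != 24)) and 3*q = -15.
Check whether (not (9*q + 2*x != 33)) and 3*q = -15 and z = -1 implies it.
Every state satisfying the precondition satisfies the weakest precondition: the implication holds.
Answer: valid


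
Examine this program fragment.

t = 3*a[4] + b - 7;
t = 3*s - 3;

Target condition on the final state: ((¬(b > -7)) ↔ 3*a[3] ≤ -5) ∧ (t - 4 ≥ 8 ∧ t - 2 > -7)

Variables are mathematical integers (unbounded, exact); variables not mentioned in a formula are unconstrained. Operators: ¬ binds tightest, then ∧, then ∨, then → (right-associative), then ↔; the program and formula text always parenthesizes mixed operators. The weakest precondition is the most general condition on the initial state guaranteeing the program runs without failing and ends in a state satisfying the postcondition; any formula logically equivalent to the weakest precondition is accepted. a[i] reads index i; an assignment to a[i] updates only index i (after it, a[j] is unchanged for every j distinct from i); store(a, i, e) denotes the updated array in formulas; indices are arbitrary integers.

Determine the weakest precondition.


Working backward. After the program, the postcondition ((¬(b > -7)) ↔ 3*a[3] ≤ -5) ∧ (t - 4 ≥ 8 ∧ t - 2 > -7) must hold; in canonical form it is ((¬(b > -7)) ↔ 3*a[3] ≤ -5) ∧ t ≥ 12 ∧ t > -5.
Before t := 3*s - 3: ((¬(b > -7)) ↔ 3*a[3] ≤ -5) ∧ 3*s ≥ 15 ∧ 3*s > -2
Before t := 3*a[4] + b - 7: ((¬(b > -7)) ↔ 3*a[3] ≤ -5) ∧ 3*s ≥ 15 ∧ 3*s > -2
Answer: WP = ((¬(b > -7)) ↔ 3*a[3] ≤ -5) ∧ 3*s ≥ 15 ∧ 3*s > -2


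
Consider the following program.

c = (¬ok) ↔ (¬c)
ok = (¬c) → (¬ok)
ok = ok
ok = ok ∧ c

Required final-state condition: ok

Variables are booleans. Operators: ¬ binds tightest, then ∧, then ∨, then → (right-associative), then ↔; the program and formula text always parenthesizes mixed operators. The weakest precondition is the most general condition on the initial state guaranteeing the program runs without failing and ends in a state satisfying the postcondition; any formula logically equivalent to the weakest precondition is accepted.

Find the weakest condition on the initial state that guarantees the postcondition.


Working backward. After the program, ok must hold.
Before ok := ok ∧ c: ok ∧ c
Before ok := ok: ok ∧ c
Before ok := (¬c) → (¬ok): ((¬c) → (¬ok)) ∧ c
Before c := (¬ok) ↔ (¬c): ((¬((¬ok) ↔ (¬c))) → (¬ok)) ∧ ((¬ok) ↔ (¬c))
Answer: WP = ((¬((¬ok) ↔ (¬c))) → (¬ok)) ∧ ((¬ok) ↔ (¬c))


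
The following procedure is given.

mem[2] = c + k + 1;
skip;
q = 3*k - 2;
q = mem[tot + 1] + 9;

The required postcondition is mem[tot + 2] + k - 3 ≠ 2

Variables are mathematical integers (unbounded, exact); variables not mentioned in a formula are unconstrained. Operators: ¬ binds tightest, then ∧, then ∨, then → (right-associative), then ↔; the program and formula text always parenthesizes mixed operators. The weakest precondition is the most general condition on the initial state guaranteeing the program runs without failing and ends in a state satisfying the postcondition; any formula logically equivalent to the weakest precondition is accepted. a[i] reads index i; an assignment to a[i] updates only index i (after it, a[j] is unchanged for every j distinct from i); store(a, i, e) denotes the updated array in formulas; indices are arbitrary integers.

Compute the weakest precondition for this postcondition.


Working backward. After the program, the postcondition mem[tot + 2] + k - 3 ≠ 2 must hold; in canonical form it is mem[tot + 2] + k ≠ 5.
Before q := mem[tot + 1] + 9: mem[tot + 2] + k ≠ 5
Before q := 3*k - 2: mem[tot + 2] + k ≠ 5
Before skip: mem[tot + 2] + k ≠ 5
Before mem[2] := c + k + 1: store(mem, 2, c + k + 1)[tot + 2] + k ≠ 5
Answer: WP = store(mem, 2, c + k + 1)[tot + 2] + k ≠ 5


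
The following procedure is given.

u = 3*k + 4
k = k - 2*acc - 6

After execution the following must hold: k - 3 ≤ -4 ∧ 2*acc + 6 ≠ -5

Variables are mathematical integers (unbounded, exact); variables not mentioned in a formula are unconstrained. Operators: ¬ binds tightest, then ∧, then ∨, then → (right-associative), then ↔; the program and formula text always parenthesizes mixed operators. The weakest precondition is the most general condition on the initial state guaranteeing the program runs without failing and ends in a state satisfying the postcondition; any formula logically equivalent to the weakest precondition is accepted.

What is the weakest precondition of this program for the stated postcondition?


Working backward. After the program, the postcondition k - 3 ≤ -4 ∧ 2*acc + 6 ≠ -5 must hold; in canonical form it is k ≤ -1 ∧ 2*acc ≠ -11.
Before k := k - 2*acc - 6: k ≤ 2*acc + 5 ∧ 2*acc ≠ -11
Before u := 3*k + 4: k ≤ 2*acc + 5 ∧ 2*acc ≠ -11
Answer: WP = k ≤ 2*acc + 5 ∧ 2*acc ≠ -11


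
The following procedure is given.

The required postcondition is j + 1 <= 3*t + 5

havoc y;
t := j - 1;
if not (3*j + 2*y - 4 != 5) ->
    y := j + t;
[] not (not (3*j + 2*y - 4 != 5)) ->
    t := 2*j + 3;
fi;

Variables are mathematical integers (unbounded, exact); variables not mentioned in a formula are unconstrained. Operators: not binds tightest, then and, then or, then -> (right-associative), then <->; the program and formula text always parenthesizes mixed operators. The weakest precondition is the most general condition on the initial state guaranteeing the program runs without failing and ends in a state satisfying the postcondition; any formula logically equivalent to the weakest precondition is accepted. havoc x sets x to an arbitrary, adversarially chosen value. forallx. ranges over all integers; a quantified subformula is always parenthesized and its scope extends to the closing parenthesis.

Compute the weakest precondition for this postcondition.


Working backward. After the program, the postcondition j + 1 <= 3*t + 5 must hold; in canonical form it is j <= 3*t + 4.
Then branch requires j <= 3*t + 4; else branch requires 5*j >= -13.
Before the if: ((not (3*j + 2*y != 9)) -> j <= 3*t + 4) and (3*j + 2*y != 9 -> 5*j >= -13)
Before t := j - 1: ((not (3*j + 2*y != 9)) -> 2*j >= -1) and (3*j + 2*y != 9 -> 5*j >= -13)
Before havoc y: forall y_1. (((not (3*j + 2*y_1 != 9)) -> 2*j >= -1) and (3*j + 2*y_1 != 9 -> 5*j >= -13))
Answer: WP = forall y_1. (((not (3*j + 2*y_1 != 9)) -> 2*j >= -1) and (3*j + 2*y_1 != 9 -> 5*j >= -13))


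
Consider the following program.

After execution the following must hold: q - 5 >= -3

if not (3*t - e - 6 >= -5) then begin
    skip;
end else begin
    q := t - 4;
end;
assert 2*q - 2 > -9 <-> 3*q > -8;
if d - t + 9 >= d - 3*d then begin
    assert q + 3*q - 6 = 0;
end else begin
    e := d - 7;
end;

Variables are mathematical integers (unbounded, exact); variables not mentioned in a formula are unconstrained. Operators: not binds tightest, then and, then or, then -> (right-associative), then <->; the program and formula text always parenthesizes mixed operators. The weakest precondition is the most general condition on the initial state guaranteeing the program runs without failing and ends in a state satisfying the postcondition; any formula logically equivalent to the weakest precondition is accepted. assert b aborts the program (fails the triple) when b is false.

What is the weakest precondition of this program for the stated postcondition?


Working backward. After the program, the postcondition q - 5 >= -3 must hold; in canonical form it is q >= 2.
Then branch requires 4*q = 6 and q >= 2; else branch requires q >= 2.
Before the if: (3*d >= t - 9 -> (4*q = 6 and q >= 2)) and ((not (3*d >= t - 9)) -> q >= 2)
Before assert 2*q - 2 > -9 <-> 3*q > -8: (2*q > -7 <-> 3*q > -8) and (3*d >= t - 9 -> (4*q = 6 and q >= 2)) and ((not (3*d >= t - 9)) -> q >= 2)
Then branch requires (2*q > -7 <-> 3*q > -8) and (3*d >= t - 9 -> (4*q = 6 and q >= 2)) and ((not (3*d >= t - 9)) -> q >= 2); else branch requires (2*t > 1 <-> 3*t > 4) and (3*d >= t - 9 -> (4*t = 22 and t >= 6)) and ((not (3*d >= t - 9)) -> t >= 6).
Before the if: ((not (3*t >= e + 1)) -> ((2*q > -7 <-> 3*q > -8) and (3*d >= t - 9 -> (4*q = 6 and q >= 2)) and ((not (3*d >= t - 9)) -> q >= 2))) and (3*t >= e + 1 -> ((2*t > 1 <-> 3*t > 4) and (3*d >= t - 9 -> (4*t = 22 and t >= 6)) and ((not (3*d >= t - 9)) -> t >= 6)))
Answer: WP = ((not (3*t >= e + 1)) -> ((2*q > -7 <-> 3*q > -8) and (3*d >= t - 9 -> (4*q = 6 and q >= 2)) and ((not (3*d >= t - 9)) -> q >= 2))) and (3*t >= e + 1 -> ((2*t > 1 <-> 3*t > 4) and (3*d >= t - 9 -> (4*t = 22 and t >= 6)) and ((not (3*d >= t - 9)) -> t >= 6)))
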